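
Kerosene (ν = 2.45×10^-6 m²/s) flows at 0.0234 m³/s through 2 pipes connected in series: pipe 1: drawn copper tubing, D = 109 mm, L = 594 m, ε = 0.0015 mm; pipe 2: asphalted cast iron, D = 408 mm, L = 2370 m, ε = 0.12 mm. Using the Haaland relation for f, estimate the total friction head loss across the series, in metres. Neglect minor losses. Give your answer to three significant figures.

H ≈ 30.8 m

Pipe 1: V = 2.508 m/s, Re = 1.12×10^5, ε/D = 1.38×10^-5, f = 0.01748, h_1 = f(L/D)V²/2g = 30.53 m
Pipe 2: V = 0.1790 m/s, Re = 2.98×10^4, ε/D = 2.94×10^-4, f = 0.02401, h_2 = f(L/D)V²/2g = 0.2277 m
Series → Q common, losses add: H = Σh = 30.76 m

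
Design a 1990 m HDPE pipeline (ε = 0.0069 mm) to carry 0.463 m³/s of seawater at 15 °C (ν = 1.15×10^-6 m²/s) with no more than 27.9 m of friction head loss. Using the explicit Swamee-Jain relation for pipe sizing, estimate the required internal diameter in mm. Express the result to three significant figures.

Swamee-Jain (Type III): D = 0.66·[ε^1.25·(LQ²/(gh_f))^4.75 + ν·Q^9.4·(L/(gh_f))^5.2]^0.04
LQ²/(gh_f) = 1.559; L/(gh_f) = 7.271
Term 1 = ε^1.25·(…)^4.75 = 2.91×10^-6; Term 2 = ν·Q^9.4·(…)^5.2 = 2.50×10^-5
D = 0.66·(2.91×10^-6 + 2.50×10^-5)^0.04 = 0.4339 m = 434 mm
Check: V = 3.13 m/s, Re = 1.18×10^6, f = 0.01171, h_f = 26.8 m ≈ 27.9 m ✓

D ≈ 434 mm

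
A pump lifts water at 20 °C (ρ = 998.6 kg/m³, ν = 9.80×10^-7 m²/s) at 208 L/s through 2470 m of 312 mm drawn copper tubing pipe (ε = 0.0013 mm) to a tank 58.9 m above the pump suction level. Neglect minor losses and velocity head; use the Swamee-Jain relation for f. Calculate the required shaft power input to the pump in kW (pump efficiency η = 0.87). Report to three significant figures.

V = 4Q/(πD²) = 2.721 m/s; Re = 8.66×10^5; ε/D = 4.17×10^-6; f = 0.01199
h_f = f(L/D)V²/2g = 35.80 m
Total head H = z + h_f = 58.9 + 35.80 = 94.70 m
P_hyd = ρgQH = 998.6·9.81·0.208·94.70 = 193.0 kW
P_shaft = P_hyd/η = 193.0/0.87 = 221.8 kW

P_shaft ≈ 222 kW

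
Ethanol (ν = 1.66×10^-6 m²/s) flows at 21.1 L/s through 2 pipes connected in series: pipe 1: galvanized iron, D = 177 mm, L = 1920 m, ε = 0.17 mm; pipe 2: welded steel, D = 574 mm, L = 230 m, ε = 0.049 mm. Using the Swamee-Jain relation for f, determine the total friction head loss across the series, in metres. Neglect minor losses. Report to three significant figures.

Pipe 1: V = 0.8575 m/s, Re = 9.14×10^4, ε/D = 9.60×10^-4, f = 0.02240, h_1 = f(L/D)V²/2g = 9.107 m
Pipe 2: V = 0.08154 m/s, Re = 2.82×10^4, ε/D = 8.54×10^-5, f = 0.02398, h_2 = f(L/D)V²/2g = 0.003256 m
Series → Q common, losses add: H = Σh = 9.110 m

H ≈ 9.11 m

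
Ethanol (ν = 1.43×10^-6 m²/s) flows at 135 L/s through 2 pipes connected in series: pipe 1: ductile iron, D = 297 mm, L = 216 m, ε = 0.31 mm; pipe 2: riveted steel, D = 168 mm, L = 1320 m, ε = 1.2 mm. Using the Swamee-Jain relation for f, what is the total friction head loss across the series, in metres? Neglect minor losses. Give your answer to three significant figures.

H ≈ 509 m

Pipe 1: V = 1.949 m/s, Re = 4.05×10^5, ε/D = 0.00104, f = 0.02068, h_1 = f(L/D)V²/2g = 2.911 m
Pipe 2: V = 6.090 m/s, Re = 7.15×10^5, ε/D = 0.00714, f = 0.03411, h_2 = f(L/D)V²/2g = 506.6 m
Series → Q common, losses add: H = Σh = 509.5 m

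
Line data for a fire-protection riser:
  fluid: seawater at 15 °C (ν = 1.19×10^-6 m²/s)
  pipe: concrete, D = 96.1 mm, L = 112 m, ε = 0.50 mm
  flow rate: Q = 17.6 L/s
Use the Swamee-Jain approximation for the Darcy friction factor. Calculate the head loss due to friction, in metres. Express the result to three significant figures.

V = 4Q/(πD²) = 4·0.0176/(π·0.0961²) = 2.426 m/s
Re = VD/ν = 2.426·0.0961/1.19×10^-6 = 1.96×10^5 → turbulent
ε/D = 0.50/96.1 = 0.00520
Swamee-Jain: f = 0.03138
h_f = f(L/D)V²/(2g) = 0.03138·(112/0.0961)·2.426²/(2·9.81) = 10.98 m

h_f ≈ 11.0 m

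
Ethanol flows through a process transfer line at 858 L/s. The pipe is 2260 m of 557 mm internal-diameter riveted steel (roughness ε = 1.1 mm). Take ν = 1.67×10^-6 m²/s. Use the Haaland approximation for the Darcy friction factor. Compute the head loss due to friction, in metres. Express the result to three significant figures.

V = 4Q/(πD²) = 4·0.858/(π·0.557²) = 3.521 m/s
Re = VD/ν = 3.521·0.557/1.67×10^-6 = 1.17×10^6 → turbulent
ε/D = 1.1/557 = 0.00197
Haaland: f = 0.02353
h_f = f(L/D)V²/(2g) = 0.02353·(2260/0.557)·3.521²/(2·9.81) = 60.33 m

h_f ≈ 60.3 m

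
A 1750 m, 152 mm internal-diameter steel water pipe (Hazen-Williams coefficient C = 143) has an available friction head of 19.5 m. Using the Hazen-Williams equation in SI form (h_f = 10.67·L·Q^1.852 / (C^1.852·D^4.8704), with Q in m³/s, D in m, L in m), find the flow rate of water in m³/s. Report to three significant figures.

Rearranging: Q = [h_f·C^1.852·D^4.8704 / (10.67·L)]^(1/1.852)
Q = [19.5·143^1.852·0.152^4.8704 / (10.67·1750)]^0.540 = 0.02478 m³/s

Q ≈ 0.0248 m³/s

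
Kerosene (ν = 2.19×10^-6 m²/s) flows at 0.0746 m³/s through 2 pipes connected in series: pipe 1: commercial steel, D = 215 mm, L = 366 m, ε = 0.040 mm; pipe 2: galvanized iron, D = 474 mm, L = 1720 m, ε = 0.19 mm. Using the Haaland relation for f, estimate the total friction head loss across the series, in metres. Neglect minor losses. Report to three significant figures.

Pipe 1: V = 2.055 m/s, Re = 2.02×10^5, ε/D = 1.86×10^-4, f = 0.01676, h_1 = f(L/D)V²/2g = 6.140 m
Pipe 2: V = 0.4228 m/s, Re = 9.15×10^4, ε/D = 4.01×10^-4, f = 0.01989, h_2 = f(L/D)V²/2g = 0.6575 m
Series → Q common, losses add: H = Σh = 6.797 m

H ≈ 6.80 m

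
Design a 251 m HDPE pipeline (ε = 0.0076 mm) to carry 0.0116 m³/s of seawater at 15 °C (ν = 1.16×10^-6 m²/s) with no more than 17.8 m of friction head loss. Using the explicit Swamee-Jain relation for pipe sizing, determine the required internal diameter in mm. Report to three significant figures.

D ≈ 77.6 mm

Swamee-Jain (Type III): D = 0.66·[ε^1.25·(LQ²/(gh_f))^4.75 + ν·Q^9.4·(L/(gh_f))^5.2]^0.04
LQ²/(gh_f) = 1.934×10^-4; L/(gh_f) = 1.437
Term 1 = ε^1.25·(…)^4.75 = 9.16×10^-25; Term 2 = ν·Q^9.4·(…)^5.2 = 4.90×10^-24
D = 0.66·(9.16×10^-25 + 4.90×10^-24)^0.04 = 0.07765 m = 77.6 mm
Check: V = 2.45 m/s, Re = 1.64×10^5, f = 0.01691, h_f = 16.7 m ≈ 17.8 m ✓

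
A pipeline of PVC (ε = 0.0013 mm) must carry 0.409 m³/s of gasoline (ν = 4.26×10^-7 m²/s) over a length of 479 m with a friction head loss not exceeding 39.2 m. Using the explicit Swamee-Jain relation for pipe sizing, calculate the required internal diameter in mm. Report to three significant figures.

Swamee-Jain (Type III): D = 0.66·[ε^1.25·(LQ²/(gh_f))^4.75 + ν·Q^9.4·(L/(gh_f))^5.2]^0.04
LQ²/(gh_f) = 0.2084; L/(gh_f) = 1.246
Term 1 = ε^1.25·(…)^4.75 = 2.55×10^-11; Term 2 = ν·Q^9.4·(…)^5.2 = 2.99×10^-10
D = 0.66·(2.55×10^-11 + 2.99×10^-10)^0.04 = 0.2754 m = 275 mm
Check: V = 6.87 m/s, Re = 4.44×10^6, f = 0.009464, h_f = 39.5 m ≈ 39.2 m ✓

D ≈ 275 mm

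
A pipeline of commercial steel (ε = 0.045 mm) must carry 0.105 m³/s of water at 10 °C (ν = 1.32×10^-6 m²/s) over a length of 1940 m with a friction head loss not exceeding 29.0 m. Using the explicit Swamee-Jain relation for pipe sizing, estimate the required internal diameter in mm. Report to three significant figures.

D ≈ 252 mm

Swamee-Jain (Type III): D = 0.66·[ε^1.25·(LQ²/(gh_f))^4.75 + ν·Q^9.4·(L/(gh_f))^5.2]^0.04
LQ²/(gh_f) = 0.07518; L/(gh_f) = 6.819
Term 1 = ε^1.25·(…)^4.75 = 1.69×10^-11; Term 2 = ν·Q^9.4·(…)^5.2 = 1.80×10^-11
D = 0.66·(1.69×10^-11 + 1.80×10^-11)^0.04 = 0.2519 m = 252 mm
Check: V = 2.11 m/s, Re = 4.02×10^5, f = 0.01563, h_f = 27.2 m ≈ 29.0 m ✓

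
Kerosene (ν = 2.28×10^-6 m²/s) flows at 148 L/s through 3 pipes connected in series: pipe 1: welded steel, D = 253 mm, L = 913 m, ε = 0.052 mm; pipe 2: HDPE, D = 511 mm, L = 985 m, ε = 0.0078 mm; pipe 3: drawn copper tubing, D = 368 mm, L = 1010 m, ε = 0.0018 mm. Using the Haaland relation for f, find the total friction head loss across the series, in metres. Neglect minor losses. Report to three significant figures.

Pipe 1: V = 2.944 m/s, Re = 3.27×10^5, ε/D = 2.06×10^-4, f = 0.01596, h_1 = f(L/D)V²/2g = 25.44 m
Pipe 2: V = 0.7217 m/s, Re = 1.62×10^5, ε/D = 1.53×10^-5, f = 0.01624, h_2 = f(L/D)V²/2g = 0.8310 m
Pipe 3: V = 1.391 m/s, Re = 2.25×10^5, ε/D = 4.89×10^-6, f = 0.01519, h_3 = f(L/D)V²/2g = 4.113 m
Series → Q common, losses add: H = Σh = 30.38 m

H ≈ 30.4 m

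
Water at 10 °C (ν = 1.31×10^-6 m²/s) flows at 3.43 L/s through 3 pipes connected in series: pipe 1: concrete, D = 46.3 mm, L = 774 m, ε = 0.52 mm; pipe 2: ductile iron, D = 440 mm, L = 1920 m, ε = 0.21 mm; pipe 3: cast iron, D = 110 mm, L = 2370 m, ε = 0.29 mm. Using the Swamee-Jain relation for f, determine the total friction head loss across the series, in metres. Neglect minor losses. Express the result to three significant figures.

H ≈ 147 m

Pipe 1: V = 2.037 m/s, Re = 7.20×10^4, ε/D = 0.0112, f = 0.04051, h_1 = f(L/D)V²/2g = 143.3 m
Pipe 2: V = 0.02256 m/s, Re = 7580, ε/D = 4.77×10^-4, f = 0.03421, h_2 = f(L/D)V²/2g = 0.003871 m
Pipe 3: V = 0.3609 m/s, Re = 3.03×10^4, ε/D = 0.00264, f = 0.02962, h_3 = f(L/D)V²/2g = 4.237 m
Series → Q common, losses add: H = Σh = 147.5 m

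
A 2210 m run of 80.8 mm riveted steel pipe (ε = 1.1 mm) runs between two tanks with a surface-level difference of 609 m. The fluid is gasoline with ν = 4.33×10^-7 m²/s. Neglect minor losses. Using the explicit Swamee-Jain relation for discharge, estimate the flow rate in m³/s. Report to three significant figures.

Swamee-Jain (Type II): Q = -0.965·√(gD⁵h_f/L)·ln[ε/(3.7D) + √(3.17ν²L/(gD³h_f))]
√(gD⁵h_f/L) = √(9.81·0.0808⁵·609/2210) = 0.003051
ε/(3.7D) = 0.00368; √(3.17ν²L/(gD³h_f)) = 2.04×10^-5
Q = -0.965·0.003051·ln(0.003700) = 0.01649 m³/s
Check: V = 3.22 m/s, Re = 6.00×10^5, f = 0.04234, h_f = 610 m ≈ 609 m ✓

Q ≈ 0.0165 m³/s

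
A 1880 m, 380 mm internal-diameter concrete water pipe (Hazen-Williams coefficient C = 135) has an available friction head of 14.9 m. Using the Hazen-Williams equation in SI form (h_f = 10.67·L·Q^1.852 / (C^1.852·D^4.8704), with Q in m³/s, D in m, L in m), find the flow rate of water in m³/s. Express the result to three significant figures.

Rearranging: Q = [h_f·C^1.852·D^4.8704 / (10.67·L)]^(1/1.852)
Q = [14.9·135^1.852·0.380^4.8704 / (10.67·1880)]^0.540 = 0.2166 m³/s

Q ≈ 0.217 m³/s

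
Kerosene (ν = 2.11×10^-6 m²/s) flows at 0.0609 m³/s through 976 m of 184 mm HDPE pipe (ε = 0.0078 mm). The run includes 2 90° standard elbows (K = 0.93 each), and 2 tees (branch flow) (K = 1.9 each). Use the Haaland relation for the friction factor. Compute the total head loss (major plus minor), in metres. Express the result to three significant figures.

V = 4Q/(πD²) = 2.290 m/s; V²/2g = 0.2674 m
Re = 2.00×10^5, ε/D = 4.24×10^-5 → f = 0.01578 (Haaland)
Major: h_f = f(L/D)·V²/2g = 0.01578·5304·0.2674 = 22.38 m
Minor: ΣK = 5.66; h_m = ΣK·V²/2g = 1.513 m
Total H_L = 22.38 + 1.513 = 23.89 m

H_L ≈ 23.9 m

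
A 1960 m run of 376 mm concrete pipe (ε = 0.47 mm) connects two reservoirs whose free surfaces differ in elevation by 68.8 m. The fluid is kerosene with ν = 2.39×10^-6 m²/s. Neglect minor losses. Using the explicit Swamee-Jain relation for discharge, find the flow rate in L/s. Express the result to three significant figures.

Swamee-Jain (Type II): Q = -0.965·√(gD⁵h_f/L)·ln[ε/(3.7D) + √(3.17ν²L/(gD³h_f))]
√(gD⁵h_f/L) = √(9.81·0.376⁵·68.8/1960) = 0.05087
ε/(3.7D) = 3.38×10^-4; √(3.17ν²L/(gD³h_f)) = 3.15×10^-5
Q = -0.965·0.05087·ln(3.693×10^-4) = 0.3880 m³/s
Check: V = 3.49 m/s, Re = 5.50×10^5, f = 0.02133, h_f = 69.2 m ≈ 68.8 m ✓

Q ≈ 388 L/s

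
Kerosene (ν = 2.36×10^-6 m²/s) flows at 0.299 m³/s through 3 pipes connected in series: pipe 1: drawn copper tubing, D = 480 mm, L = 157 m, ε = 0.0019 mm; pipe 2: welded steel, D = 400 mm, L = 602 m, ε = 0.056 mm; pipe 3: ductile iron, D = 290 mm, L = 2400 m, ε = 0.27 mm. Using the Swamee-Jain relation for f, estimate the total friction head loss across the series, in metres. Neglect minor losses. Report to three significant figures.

H ≈ 180 m

Pipe 1: V = 1.652 m/s, Re = 3.36×10^5, ε/D = 3.96×10^-6, f = 0.01412, h_1 = f(L/D)V²/2g = 0.6428 m
Pipe 2: V = 2.379 m/s, Re = 4.03×10^5, ε/D = 1.40×10^-4, f = 0.01526, h_2 = f(L/D)V²/2g = 6.626 m
Pipe 3: V = 4.527 m/s, Re = 5.56×10^5, ε/D = 9.31×10^-4, f = 0.01998, h_3 = f(L/D)V²/2g = 172.7 m
Series → Q common, losses add: H = Σh = 180.0 m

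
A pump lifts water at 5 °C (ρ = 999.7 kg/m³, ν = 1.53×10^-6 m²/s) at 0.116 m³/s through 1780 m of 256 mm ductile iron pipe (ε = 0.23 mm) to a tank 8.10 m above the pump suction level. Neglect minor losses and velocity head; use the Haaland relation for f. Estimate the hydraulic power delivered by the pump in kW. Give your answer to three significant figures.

V = 4Q/(πD²) = 2.254 m/s; Re = 3.77×10^5; ε/D = 8.98×10^-4; f = 0.01991
h_f = f(L/D)V²/2g = 35.83 m
Total head H = z + h_f = 8.10 + 35.83 = 43.93 m
P_hyd = ρgQH = 999.7·9.81·0.116·43.93 = 49.98 kW

P_hyd ≈ 50.0 kW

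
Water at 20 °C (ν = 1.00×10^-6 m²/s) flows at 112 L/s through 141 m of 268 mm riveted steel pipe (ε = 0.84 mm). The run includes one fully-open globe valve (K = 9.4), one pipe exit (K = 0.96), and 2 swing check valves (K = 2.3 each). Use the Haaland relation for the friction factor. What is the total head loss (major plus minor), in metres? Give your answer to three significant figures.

V = 4Q/(πD²) = 1.985 m/s; V²/2g = 0.2009 m
Re = 5.32×10^5, ε/D = 0.00313 → f = 0.02677 (Haaland)
Major: h_f = f(L/D)·V²/2g = 0.02677·526.1·0.2009 = 2.829 m
Minor: ΣK = 15.0; h_m = ΣK·V²/2g = 3.006 m
Total H_L = 2.829 + 3.006 = 5.835 m

H_L ≈ 5.84 m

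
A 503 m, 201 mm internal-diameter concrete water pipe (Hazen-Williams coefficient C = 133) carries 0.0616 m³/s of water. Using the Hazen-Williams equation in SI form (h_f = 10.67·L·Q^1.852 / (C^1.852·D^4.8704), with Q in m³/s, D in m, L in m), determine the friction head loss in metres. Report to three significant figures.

h_f ≈ 8.88 m

h_f = 10.67·503·0.0616^1.852 / (133^1.852·0.201^4.8704) = 8.879 m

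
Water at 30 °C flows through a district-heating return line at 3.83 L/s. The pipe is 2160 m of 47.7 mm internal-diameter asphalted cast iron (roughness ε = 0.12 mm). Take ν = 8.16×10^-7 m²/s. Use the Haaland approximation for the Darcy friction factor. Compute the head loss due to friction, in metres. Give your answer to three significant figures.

V = 4Q/(πD²) = 4·0.00383/(π·0.0477²) = 2.143 m/s
Re = VD/ν = 2.143·0.0477/8.16×10^-7 = 1.25×10^5 → turbulent
ε/D = 0.12/47.7 = 0.00252
Haaland: f = 0.02602
h_f = f(L/D)V²/(2g) = 0.02602·(2160/0.0477)·2.143²/(2·9.81) = 275.9 m

h_f ≈ 276 m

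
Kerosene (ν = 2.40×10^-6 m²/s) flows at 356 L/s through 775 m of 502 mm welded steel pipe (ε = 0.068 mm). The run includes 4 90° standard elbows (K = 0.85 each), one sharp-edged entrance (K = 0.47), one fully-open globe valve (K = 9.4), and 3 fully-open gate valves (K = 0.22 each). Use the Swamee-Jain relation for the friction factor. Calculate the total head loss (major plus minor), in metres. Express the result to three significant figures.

V = 4Q/(πD²) = 1.799 m/s; V²/2g = 0.1649 m
Re = 3.76×10^5, ε/D = 1.35×10^-4 → f = 0.01533 (Swamee-Jain)
Major: h_f = f(L/D)·V²/2g = 0.01533·1544·0.1649 = 3.904 m
Minor: ΣK = 13.9; h_m = ΣK·V²/2g = 2.297 m
Total H_L = 3.904 + 2.297 = 6.201 m

H_L ≈ 6.20 m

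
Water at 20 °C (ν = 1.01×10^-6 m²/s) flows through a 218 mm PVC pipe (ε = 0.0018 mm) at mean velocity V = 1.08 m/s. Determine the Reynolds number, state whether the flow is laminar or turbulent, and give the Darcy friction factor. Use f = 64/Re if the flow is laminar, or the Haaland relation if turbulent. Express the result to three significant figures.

Re ≈ 2.33×10^5; turbulent; f ≈ 0.0151

Re = VD/ν = 1.080·0.218/1.01×10^-6 = 2.33×10^5
Re > 4000 → turbulent; ε/D = 8.26×10^-6
Haaland: f = 0.01510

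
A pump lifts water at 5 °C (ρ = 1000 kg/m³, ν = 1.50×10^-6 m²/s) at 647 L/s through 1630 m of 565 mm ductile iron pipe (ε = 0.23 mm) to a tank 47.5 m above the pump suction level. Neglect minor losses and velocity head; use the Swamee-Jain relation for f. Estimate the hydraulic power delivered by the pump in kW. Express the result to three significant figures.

P_hyd ≈ 405 kW

V = 4Q/(πD²) = 2.581 m/s; Re = 9.72×10^5; ε/D = 4.07×10^-4; f = 0.01665
h_f = f(L/D)V²/2g = 16.31 m
Total head H = z + h_f = 47.5 + 16.31 = 63.81 m
P_hyd = ρgQH = 1000·9.81·0.647·63.81 = 405.0 kW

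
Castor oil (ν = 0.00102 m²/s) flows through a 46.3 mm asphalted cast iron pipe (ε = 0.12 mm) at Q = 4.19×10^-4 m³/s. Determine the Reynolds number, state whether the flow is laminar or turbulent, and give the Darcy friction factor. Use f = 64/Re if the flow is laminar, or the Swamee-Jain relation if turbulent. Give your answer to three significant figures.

Re ≈ 11.3; laminar; f = 64/Re ≈ 5.67

V = 4Q/(πD²) = 0.2489 m/s
Re = VD/ν = 0.2489·0.0463/0.00102 = 11.3
Re < 2300 → laminar → f = 64/Re = 5.665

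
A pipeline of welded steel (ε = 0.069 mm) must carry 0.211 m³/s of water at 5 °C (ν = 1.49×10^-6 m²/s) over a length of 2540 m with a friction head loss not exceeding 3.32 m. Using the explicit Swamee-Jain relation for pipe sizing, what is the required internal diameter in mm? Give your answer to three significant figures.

Swamee-Jain (Type III): D = 0.66·[ε^1.25·(LQ²/(gh_f))^4.75 + ν·Q^9.4·(L/(gh_f))^5.2]^0.04
LQ²/(gh_f) = 3.472; L/(gh_f) = 77.99
Term 1 = ε^1.25·(…)^4.75 = 0.00232; Term 2 = ν·Q^9.4·(…)^5.2 = 0.00457
D = 0.66·(0.00232 + 0.00457)^0.04 = 0.5409 m = 541 mm
Check: V = 0.918 m/s, Re = 3.33×10^5, f = 0.01548, h_f = 3.13 m ≈ 3.32 m ✓

D ≈ 541 mm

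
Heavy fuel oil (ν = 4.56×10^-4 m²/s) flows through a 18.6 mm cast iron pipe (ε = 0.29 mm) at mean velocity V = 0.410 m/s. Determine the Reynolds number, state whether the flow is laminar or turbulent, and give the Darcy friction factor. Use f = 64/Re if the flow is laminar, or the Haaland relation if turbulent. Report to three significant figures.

Re ≈ 16.7; laminar; f = 64/Re ≈ 3.83

Re = VD/ν = 0.4100·0.0186/4.56×10^-4 = 16.7
Re < 2300 → laminar → f = 64/Re = 3.827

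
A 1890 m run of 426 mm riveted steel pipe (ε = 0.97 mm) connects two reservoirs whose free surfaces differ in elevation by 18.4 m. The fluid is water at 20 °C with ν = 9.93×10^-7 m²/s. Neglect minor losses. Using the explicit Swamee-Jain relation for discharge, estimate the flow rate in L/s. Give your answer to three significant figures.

Swamee-Jain (Type II): Q = -0.965·√(gD⁵h_f/L)·ln[ε/(3.7D) + √(3.17ν²L/(gD³h_f))]
√(gD⁵h_f/L) = √(9.81·0.426⁵·18.4/1890) = 0.03660
ε/(3.7D) = 6.15×10^-4; √(3.17ν²L/(gD³h_f)) = 2.06×10^-5
Q = -0.965·0.03660·ln(6.360×10^-4) = 0.2600 m³/s
Check: V = 1.82 m/s, Re = 7.83×10^5, f = 0.02455, h_f = 18.5 m ≈ 18.4 m ✓

Q ≈ 260 L/s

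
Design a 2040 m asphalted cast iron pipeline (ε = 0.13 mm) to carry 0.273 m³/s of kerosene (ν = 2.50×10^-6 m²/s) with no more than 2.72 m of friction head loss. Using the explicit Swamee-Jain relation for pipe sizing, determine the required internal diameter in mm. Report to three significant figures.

D ≈ 609 mm

Swamee-Jain (Type III): D = 0.66·[ε^1.25·(LQ²/(gh_f))^4.75 + ν·Q^9.4·(L/(gh_f))^5.2]^0.04
LQ²/(gh_f) = 5.698; L/(gh_f) = 76.45
Term 1 = ε^1.25·(…)^4.75 = 0.0540; Term 2 = ν·Q^9.4·(…)^5.2 = 0.0779
D = 0.66·(0.0540 + 0.0779)^0.04 = 0.6086 m = 609 mm
Check: V = 0.938 m/s, Re = 2.28×10^5, f = 0.01694, h_f = 2.55 m ≈ 2.72 m ✓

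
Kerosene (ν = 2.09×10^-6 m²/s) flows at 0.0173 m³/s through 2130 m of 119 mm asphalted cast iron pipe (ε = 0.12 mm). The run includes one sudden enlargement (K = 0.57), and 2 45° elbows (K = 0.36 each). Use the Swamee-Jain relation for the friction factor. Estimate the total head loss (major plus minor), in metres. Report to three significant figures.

V = 4Q/(πD²) = 1.555 m/s; V²/2g = 0.1233 m
Re = 8.86×10^4, ε/D = 0.00101 → f = 0.02264 (Swamee-Jain)
Major: h_f = f(L/D)·V²/2g = 0.02264·17899·0.1233 = 49.96 m
Minor: ΣK = 1.29; h_m = ΣK·V²/2g = 0.1591 m
Total H_L = 49.96 + 0.1591 = 50.12 m

H_L ≈ 50.1 m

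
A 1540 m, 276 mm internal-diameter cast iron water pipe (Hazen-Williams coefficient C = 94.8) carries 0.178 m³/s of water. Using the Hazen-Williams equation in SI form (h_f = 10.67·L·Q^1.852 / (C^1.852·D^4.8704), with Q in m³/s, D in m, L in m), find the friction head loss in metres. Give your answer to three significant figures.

h_f ≈ 77.5 m

h_f = 10.67·1540·0.178^1.852 / (94.8^1.852·0.276^4.8704) = 77.52 m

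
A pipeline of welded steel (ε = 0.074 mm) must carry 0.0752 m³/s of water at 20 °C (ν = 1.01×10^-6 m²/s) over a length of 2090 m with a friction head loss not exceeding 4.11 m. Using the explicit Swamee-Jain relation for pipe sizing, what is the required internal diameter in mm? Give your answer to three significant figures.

Swamee-Jain (Type III): D = 0.66·[ε^1.25·(LQ²/(gh_f))^4.75 + ν·Q^9.4·(L/(gh_f))^5.2]^0.04
LQ²/(gh_f) = 0.2931; L/(gh_f) = 51.84
Term 1 = ε^1.25·(…)^4.75 = 2.02×10^-8; Term 2 = ν·Q^9.4·(…)^5.2 = 2.27×10^-8
D = 0.66·(2.02×10^-8 + 2.27×10^-8)^0.04 = 0.3349 m = 335 mm
Check: V = 0.854 m/s, Re = 2.83×10^5, f = 0.01658, h_f = 3.85 m ≈ 4.11 m ✓

D ≈ 335 mm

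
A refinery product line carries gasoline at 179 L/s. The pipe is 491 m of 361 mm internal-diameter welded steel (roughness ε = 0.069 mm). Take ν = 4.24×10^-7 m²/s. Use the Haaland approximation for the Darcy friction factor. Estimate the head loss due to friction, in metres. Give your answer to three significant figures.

h_f ≈ 3.02 m

V = 4Q/(πD²) = 4·0.179/(π·0.361²) = 1.749 m/s
Re = VD/ν = 1.749·0.361/4.24×10^-7 = 1.49×10^6 → turbulent
ε/D = 0.069/361 = 1.91×10^-4
Haaland: f = 0.01424
h_f = f(L/D)V²/(2g) = 0.01424·(491/0.361)·1.749²/(2·9.81) = 3.018 m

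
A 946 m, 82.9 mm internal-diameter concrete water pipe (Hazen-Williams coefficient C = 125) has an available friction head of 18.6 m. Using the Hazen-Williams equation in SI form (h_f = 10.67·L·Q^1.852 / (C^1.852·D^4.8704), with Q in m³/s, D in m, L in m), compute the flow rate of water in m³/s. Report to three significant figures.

Q ≈ 0.00598 m³/s

Rearranging: Q = [h_f·C^1.852·D^4.8704 / (10.67·L)]^(1/1.852)
Q = [18.6·125^1.852·0.0829^4.8704 / (10.67·946)]^0.540 = 0.005976 m³/s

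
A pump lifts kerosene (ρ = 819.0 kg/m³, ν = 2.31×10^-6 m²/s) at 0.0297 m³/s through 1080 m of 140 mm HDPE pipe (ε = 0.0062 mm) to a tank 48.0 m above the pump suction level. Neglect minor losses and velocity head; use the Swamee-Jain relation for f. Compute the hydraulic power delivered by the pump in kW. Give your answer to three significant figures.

P_hyd ≈ 17.6 kW

V = 4Q/(πD²) = 1.929 m/s; Re = 1.17×10^5; ε/D = 4.43×10^-5; f = 0.01759
h_f = f(L/D)V²/2g = 25.74 m
Total head H = z + h_f = 48.0 + 25.74 = 73.74 m
P_hyd = ρgQH = 819.0·9.81·0.0297·73.74 = 17.60 kW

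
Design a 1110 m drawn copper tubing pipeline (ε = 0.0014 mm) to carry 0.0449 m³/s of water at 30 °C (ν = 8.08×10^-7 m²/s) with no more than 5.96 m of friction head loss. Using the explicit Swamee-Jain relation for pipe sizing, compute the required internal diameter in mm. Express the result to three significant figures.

D ≈ 216 mm

Swamee-Jain (Type III): D = 0.66·[ε^1.25·(LQ²/(gh_f))^4.75 + ν·Q^9.4·(L/(gh_f))^5.2]^0.04
LQ²/(gh_f) = 0.03827; L/(gh_f) = 18.98
Term 1 = ε^1.25·(…)^4.75 = 8.94×10^-15; Term 2 = ν·Q^9.4·(…)^5.2 = 7.70×10^-13
D = 0.66·(8.94×10^-15 + 7.70×10^-13)^0.04 = 0.2164 m = 216 mm
Check: V = 1.22 m/s, Re = 3.27×10^5, f = 0.01423, h_f = 5.55 m ≈ 5.96 m ✓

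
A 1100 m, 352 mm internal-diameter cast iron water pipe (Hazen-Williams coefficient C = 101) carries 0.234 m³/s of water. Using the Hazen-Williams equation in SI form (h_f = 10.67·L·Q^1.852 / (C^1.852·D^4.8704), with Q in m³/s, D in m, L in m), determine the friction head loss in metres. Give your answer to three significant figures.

h_f = 10.67·1100·0.234^1.852 / (101^1.852·0.352^4.8704) = 25.00 m

h_f ≈ 25.0 m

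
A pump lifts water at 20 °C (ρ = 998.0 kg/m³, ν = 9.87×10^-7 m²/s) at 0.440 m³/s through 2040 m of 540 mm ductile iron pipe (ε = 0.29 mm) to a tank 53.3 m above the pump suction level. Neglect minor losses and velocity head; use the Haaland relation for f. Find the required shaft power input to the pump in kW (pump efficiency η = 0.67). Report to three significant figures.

P_shaft ≈ 422 kW

V = 4Q/(πD²) = 1.921 m/s; Re = 1.05×10^6; ε/D = 5.37×10^-4; f = 0.01740
h_f = f(L/D)V²/2g = 12.37 m
Total head H = z + h_f = 53.3 + 12.37 = 65.67 m
P_hyd = ρgQH = 998.0·9.81·0.440·65.67 = 282.9 kW
P_shaft = P_hyd/η = 282.9/0.67 = 422.2 kW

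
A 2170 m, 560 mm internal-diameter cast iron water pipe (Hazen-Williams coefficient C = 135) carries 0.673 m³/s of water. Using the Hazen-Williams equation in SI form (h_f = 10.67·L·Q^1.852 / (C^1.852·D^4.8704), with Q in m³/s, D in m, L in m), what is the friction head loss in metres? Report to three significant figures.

h_f ≈ 21.2 m

h_f = 10.67·2170·0.673^1.852 / (135^1.852·0.560^4.8704) = 21.24 m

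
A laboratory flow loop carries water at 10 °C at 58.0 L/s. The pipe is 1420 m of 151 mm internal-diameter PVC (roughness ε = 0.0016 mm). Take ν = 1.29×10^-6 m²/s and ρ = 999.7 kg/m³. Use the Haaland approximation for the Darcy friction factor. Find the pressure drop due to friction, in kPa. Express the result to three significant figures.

Δp ≈ 682 kPa

V = 4Q/(πD²) = 4·0.0580/(π·0.151²) = 3.239 m/s
Re = VD/ν = 3.239·0.151/1.29×10^-6 = 3.79×10^5 → turbulent
ε/D = 0.0016/151 = 1.06×10^-5
Haaland: f = 0.01383
h_f = f(L/D)V²/(2g) = 0.01383·(1420/0.151)·3.239²/(2·9.81) = 69.55 m
Δp = ρg·h_f = 999.7·9.81·69.55 = 682.1 kPa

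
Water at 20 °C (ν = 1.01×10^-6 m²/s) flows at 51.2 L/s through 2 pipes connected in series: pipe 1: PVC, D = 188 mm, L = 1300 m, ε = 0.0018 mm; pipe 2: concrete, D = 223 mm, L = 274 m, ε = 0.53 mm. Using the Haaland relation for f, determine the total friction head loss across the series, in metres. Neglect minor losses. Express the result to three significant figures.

Pipe 1: V = 1.844 m/s, Re = 3.43×10^5, ε/D = 9.57×10^-6, f = 0.01407, h_1 = f(L/D)V²/2g = 16.87 m
Pipe 2: V = 1.311 m/s, Re = 2.89×10^5, ε/D = 0.00238, f = 0.02507, h_2 = f(L/D)V²/2g = 2.698 m
Series → Q common, losses add: H = Σh = 19.57 m

H ≈ 19.6 m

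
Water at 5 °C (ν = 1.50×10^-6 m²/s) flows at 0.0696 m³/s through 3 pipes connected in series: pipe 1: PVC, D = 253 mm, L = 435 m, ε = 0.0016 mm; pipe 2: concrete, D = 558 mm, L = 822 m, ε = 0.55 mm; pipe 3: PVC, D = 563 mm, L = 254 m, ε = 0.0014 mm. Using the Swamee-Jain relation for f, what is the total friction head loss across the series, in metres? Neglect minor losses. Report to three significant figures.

Pipe 1: V = 1.384 m/s, Re = 2.34×10^5, ε/D = 6.32×10^-6, f = 0.01514, h_1 = f(L/D)V²/2g = 2.543 m
Pipe 2: V = 0.2846 m/s, Re = 1.06×10^5, ε/D = 9.86×10^-4, f = 0.02217, h_2 = f(L/D)V²/2g = 0.1349 m
Pipe 3: V = 0.2796 m/s, Re = 1.05×10^5, ε/D = 2.49×10^-6, f = 0.01770, h_3 = f(L/D)V²/2g = 0.03181 m
Series → Q common, losses add: H = Σh = 2.709 m

H ≈ 2.71 m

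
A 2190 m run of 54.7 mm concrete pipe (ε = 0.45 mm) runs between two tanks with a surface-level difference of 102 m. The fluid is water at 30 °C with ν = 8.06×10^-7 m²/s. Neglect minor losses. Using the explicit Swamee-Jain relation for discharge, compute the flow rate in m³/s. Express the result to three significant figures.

Swamee-Jain (Type II): Q = -0.965·√(gD⁵h_f/L)·ln[ε/(3.7D) + √(3.17ν²L/(gD³h_f))]
√(gD⁵h_f/L) = √(9.81·0.0547⁵·102/2190) = 4.730×10^-4
ε/(3.7D) = 0.00222; √(3.17ν²L/(gD³h_f)) = 1.66×10^-4
Q = -0.965·4.730×10^-4·ln(0.002389) = 0.002756 m³/s
Check: V = 1.17 m/s, Re = 7.96×10^4, f = 0.03666, h_f = 103 m ≈ 102 m ✓

Q ≈ 0.00276 m³/s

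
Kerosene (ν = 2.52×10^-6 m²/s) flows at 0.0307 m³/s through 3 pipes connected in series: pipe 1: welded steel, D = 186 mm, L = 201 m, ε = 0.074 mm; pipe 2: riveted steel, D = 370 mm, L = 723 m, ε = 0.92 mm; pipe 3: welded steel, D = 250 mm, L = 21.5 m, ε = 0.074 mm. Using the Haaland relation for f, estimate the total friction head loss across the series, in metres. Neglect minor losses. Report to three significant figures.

H ≈ 1.68 m

Pipe 1: V = 1.130 m/s, Re = 8.34×10^4, ε/D = 3.98×10^-4, f = 0.02015, h_1 = f(L/D)V²/2g = 1.417 m
Pipe 2: V = 0.2855 m/s, Re = 4.19×10^4, ε/D = 0.00249, f = 0.02780, h_2 = f(L/D)V²/2g = 0.2257 m
Pipe 3: V = 0.6254 m/s, Re = 6.20×10^4, ε/D = 2.96×10^-4, f = 0.02077, h_3 = f(L/D)V²/2g = 0.03560 m
Series → Q common, losses add: H = Σh = 1.678 m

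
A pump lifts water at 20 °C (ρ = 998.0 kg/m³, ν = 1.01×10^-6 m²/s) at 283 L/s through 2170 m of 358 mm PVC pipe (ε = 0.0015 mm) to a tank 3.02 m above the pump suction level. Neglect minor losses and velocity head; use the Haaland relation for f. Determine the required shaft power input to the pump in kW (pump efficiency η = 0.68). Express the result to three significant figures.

V = 4Q/(πD²) = 2.811 m/s; Re = 9.97×10^5; ε/D = 4.19×10^-6; f = 0.01166
h_f = f(L/D)V²/2g = 28.48 m
Total head H = z + h_f = 3.02 + 28.48 = 31.50 m
P_hyd = ρgQH = 998.0·9.81·0.283·31.50 = 87.28 kW
P_shaft = P_hyd/η = 87.28/0.68 = 128.4 kW

P_shaft ≈ 128 kW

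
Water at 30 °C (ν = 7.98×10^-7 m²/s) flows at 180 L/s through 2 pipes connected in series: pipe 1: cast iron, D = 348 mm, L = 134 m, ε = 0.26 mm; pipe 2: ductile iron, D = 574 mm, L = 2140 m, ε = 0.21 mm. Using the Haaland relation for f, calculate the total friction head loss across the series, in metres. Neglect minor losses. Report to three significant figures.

Pipe 1: V = 1.892 m/s, Re = 8.25×10^5, ε/D = 7.47×10^-4, f = 0.01875, h_1 = f(L/D)V²/2g = 1.318 m
Pipe 2: V = 0.6956 m/s, Re = 5.00×10^5, ε/D = 3.66×10^-4, f = 0.01666, h_2 = f(L/D)V²/2g = 1.532 m
Series → Q common, losses add: H = Σh = 2.849 m

H ≈ 2.85 m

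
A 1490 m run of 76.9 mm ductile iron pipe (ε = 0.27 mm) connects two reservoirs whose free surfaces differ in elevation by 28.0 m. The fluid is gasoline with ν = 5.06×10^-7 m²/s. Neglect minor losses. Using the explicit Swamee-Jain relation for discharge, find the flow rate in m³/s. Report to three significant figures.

Q ≈ 0.00466 m³/s

Swamee-Jain (Type II): Q = -0.965·√(gD⁵h_f/L)·ln[ε/(3.7D) + √(3.17ν²L/(gD³h_f))]
√(gD⁵h_f/L) = √(9.81·0.0769⁵·28.0/1490) = 7.041×10^-4
ε/(3.7D) = 9.49×10^-4; √(3.17ν²L/(gD³h_f)) = 9.84×10^-5
Q = -0.965·7.041×10^-4·ln(0.001047) = 0.004662 m³/s
Check: V = 1.00 m/s, Re = 1.53×10^5, f = 0.02835, h_f = 28.2 m ≈ 28.0 m ✓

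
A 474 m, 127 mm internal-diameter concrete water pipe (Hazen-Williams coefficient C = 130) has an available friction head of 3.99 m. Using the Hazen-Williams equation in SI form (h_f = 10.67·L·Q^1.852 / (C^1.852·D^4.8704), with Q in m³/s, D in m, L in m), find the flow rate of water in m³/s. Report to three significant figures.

Q ≈ 0.0121 m³/s

Rearranging: Q = [h_f·C^1.852·D^4.8704 / (10.67·L)]^(1/1.852)
Q = [3.99·130^1.852·0.127^4.8704 / (10.67·474)]^0.540 = 0.01207 m³/s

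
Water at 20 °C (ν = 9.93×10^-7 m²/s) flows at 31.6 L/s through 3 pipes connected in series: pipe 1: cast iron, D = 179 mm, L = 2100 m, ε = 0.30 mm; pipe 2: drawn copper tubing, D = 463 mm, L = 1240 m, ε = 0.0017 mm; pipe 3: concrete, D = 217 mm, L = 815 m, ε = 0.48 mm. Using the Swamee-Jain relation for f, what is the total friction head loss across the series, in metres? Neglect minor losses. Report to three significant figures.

Pipe 1: V = 1.256 m/s, Re = 2.26×10^5, ε/D = 0.00168, f = 0.02341, h_1 = f(L/D)V²/2g = 22.08 m
Pipe 2: V = 0.1877 m/s, Re = 8.75×10^4, ε/D = 3.67×10^-6, f = 0.01839, h_2 = f(L/D)V²/2g = 0.08844 m
Pipe 3: V = 0.8544 m/s, Re = 1.87×10^5, ε/D = 0.00221, f = 0.02513, h_3 = f(L/D)V²/2g = 3.512 m
Series → Q common, losses add: H = Σh = 25.68 m

H ≈ 25.7 m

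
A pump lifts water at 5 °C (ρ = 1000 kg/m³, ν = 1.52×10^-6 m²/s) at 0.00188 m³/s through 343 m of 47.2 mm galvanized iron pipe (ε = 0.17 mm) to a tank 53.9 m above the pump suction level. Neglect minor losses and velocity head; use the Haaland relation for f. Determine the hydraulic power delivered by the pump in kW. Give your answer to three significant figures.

V = 4Q/(πD²) = 1.074 m/s; Re = 3.34×10^4; ε/D = 0.00360; f = 0.03052
h_f = f(L/D)V²/2g = 13.05 m
Total head H = z + h_f = 53.9 + 13.05 = 66.95 m
P_hyd = ρgQH = 1000·9.81·0.00188·66.95 = 1.235 kW

P_hyd ≈ 1.23 kW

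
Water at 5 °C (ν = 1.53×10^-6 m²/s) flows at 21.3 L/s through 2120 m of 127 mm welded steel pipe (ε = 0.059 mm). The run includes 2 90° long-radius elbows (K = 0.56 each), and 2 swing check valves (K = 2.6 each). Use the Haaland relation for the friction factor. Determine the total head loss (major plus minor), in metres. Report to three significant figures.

H_L ≈ 46.9 m

V = 4Q/(πD²) = 1.681 m/s; V²/2g = 0.1441 m
Re = 1.40×10^5, ε/D = 4.65×10^-4 → f = 0.01913 (Haaland)
Major: h_f = f(L/D)·V²/2g = 0.01913·16693·0.1441 = 46.01 m
Minor: ΣK = 6.32; h_m = ΣK·V²/2g = 0.9107 m
Total H_L = 46.01 + 0.9107 = 46.92 m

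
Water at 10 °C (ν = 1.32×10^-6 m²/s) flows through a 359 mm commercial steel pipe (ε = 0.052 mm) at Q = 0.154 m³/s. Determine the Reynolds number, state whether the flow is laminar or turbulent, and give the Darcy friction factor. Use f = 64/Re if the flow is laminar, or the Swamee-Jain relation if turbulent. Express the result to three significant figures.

V = 4Q/(πD²) = 1.521 m/s
Re = VD/ν = 1.521·0.359/1.32×10^-6 = 4.14×10^5
Re > 4000 → turbulent; ε/D = 1.45×10^-4
Swamee-Jain: f = 0.01526

Re ≈ 4.14×10^5; turbulent; f ≈ 0.0153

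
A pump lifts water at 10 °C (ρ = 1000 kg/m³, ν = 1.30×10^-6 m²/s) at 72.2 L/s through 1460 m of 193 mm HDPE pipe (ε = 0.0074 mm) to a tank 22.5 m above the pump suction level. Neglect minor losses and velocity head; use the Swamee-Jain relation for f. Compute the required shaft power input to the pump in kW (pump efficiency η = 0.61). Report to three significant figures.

P_shaft ≈ 65.2 kW

V = 4Q/(πD²) = 2.468 m/s; Re = 3.66×10^5; ε/D = 3.83×10^-5; f = 0.01434
h_f = f(L/D)V²/2g = 33.67 m
Total head H = z + h_f = 22.5 + 33.67 = 56.17 m
P_hyd = ρgQH = 1000·9.81·0.0722·56.17 = 39.79 kW
P_shaft = P_hyd/η = 39.79/0.61 = 65.23 kW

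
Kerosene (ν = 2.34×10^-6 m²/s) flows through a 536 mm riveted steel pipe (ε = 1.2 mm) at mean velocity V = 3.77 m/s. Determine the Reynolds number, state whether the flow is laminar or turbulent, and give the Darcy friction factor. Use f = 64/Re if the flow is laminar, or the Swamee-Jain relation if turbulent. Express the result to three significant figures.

Re ≈ 8.64×10^5; turbulent; f ≈ 0.0244

Re = VD/ν = 3.770·0.536/2.34×10^-6 = 8.64×10^5
Re > 4000 → turbulent; ε/D = 0.00224
Swamee-Jain: f = 0.02442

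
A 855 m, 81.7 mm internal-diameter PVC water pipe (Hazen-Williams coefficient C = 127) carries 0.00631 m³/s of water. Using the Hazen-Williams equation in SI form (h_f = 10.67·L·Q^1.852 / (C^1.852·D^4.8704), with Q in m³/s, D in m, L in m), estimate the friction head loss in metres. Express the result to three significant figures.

h_f ≈ 19.4 m

h_f = 10.67·855·0.00631^1.852 / (127^1.852·0.0817^4.8704) = 19.38 m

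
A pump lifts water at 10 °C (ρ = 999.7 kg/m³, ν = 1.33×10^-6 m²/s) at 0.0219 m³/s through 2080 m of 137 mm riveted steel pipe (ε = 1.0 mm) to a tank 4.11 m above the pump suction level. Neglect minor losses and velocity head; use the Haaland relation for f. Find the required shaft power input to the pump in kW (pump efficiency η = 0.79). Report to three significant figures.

P_shaft ≈ 17.2 kW

V = 4Q/(πD²) = 1.486 m/s; Re = 1.53×10^5; ε/D = 0.00730; f = 0.03468
h_f = f(L/D)V²/2g = 59.23 m
Total head H = z + h_f = 4.11 + 59.23 = 63.34 m
P_hyd = ρgQH = 999.7·9.81·0.0219·63.34 = 13.60 kW
P_shaft = P_hyd/η = 13.60/0.79 = 17.22 kW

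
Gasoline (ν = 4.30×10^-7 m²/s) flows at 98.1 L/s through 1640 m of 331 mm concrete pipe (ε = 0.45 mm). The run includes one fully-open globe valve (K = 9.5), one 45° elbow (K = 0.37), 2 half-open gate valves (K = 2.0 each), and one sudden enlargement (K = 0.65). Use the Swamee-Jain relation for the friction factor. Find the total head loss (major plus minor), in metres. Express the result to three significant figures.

V = 4Q/(πD²) = 1.140 m/s; V²/2g = 0.06624 m
Re = 8.78×10^5, ε/D = 0.00136 → f = 0.02156 (Swamee-Jain)
Major: h_f = f(L/D)·V²/2g = 0.02156·4955·0.06624 = 7.075 m
Minor: ΣK = 14.5; h_m = ΣK·V²/2g = 0.9619 m
Total H_L = 7.075 + 0.9619 = 8.037 m

H_L ≈ 8.04 m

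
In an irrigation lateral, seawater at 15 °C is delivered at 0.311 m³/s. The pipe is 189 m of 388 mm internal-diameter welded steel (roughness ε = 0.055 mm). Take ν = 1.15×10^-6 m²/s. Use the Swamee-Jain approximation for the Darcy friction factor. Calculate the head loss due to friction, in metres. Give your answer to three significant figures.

V = 4Q/(πD²) = 4·0.311/(π·0.388²) = 2.630 m/s
Re = VD/ν = 2.630·0.388/1.15×10^-6 = 8.87×10^5 → turbulent
ε/D = 0.055/388 = 1.42×10^-4
Swamee-Jain: f = 0.01420
h_f = f(L/D)V²/(2g) = 0.01420·(189/0.388)·2.630²/(2·9.81) = 2.440 m

h_f ≈ 2.44 m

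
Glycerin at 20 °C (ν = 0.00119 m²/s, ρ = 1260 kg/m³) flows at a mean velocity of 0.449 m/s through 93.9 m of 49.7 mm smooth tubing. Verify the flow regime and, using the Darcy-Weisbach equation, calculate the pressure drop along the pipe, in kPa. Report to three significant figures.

Re = VD/ν = 0.449·0.04970/0.00119 = 18.8 → laminar (Re < 2300)
f = 64/Re = 3.413
h_f = f(L/D)V²/(2g) = 3.413·(93.9/0.04970)·0.449²/(2·9.81) = 66.26 m
Δp = ρg·h_f = 1260·9.81·66.26 = 819.0 kPa

Δp ≈ 819 kPa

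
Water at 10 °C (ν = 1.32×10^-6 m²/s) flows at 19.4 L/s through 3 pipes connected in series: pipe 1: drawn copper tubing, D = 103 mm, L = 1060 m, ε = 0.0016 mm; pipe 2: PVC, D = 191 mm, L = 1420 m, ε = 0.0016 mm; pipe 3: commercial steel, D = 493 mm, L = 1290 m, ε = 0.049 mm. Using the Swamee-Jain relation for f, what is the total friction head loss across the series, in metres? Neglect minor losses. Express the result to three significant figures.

H ≈ 48.5 m

Pipe 1: V = 2.328 m/s, Re = 1.82×10^5, ε/D = 1.55×10^-5, f = 0.01596, h_1 = f(L/D)V²/2g = 45.39 m
Pipe 2: V = 0.6771 m/s, Re = 9.80×10^4, ε/D = 8.38×10^-6, f = 0.01799, h_2 = f(L/D)V²/2g = 3.125 m
Pipe 3: V = 0.1016 m/s, Re = 3.80×10^4, ε/D = 9.94×10^-5, f = 0.02246, h_3 = f(L/D)V²/2g = 0.03094 m
Series → Q common, losses add: H = Σh = 48.54 m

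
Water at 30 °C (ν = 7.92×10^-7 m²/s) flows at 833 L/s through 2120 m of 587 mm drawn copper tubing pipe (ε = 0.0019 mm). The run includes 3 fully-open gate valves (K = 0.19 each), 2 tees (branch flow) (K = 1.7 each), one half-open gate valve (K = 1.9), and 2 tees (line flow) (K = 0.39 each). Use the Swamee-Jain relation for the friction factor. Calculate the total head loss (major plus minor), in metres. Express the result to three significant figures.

H_L ≈ 21.2 m

V = 4Q/(πD²) = 3.078 m/s; V²/2g = 0.4829 m
Re = 2.28×10^6, ε/D = 3.24×10^-6 → f = 0.01029 (Swamee-Jain)
Major: h_f = f(L/D)·V²/2g = 0.01029·3612·0.4829 = 17.94 m
Minor: ΣK = 6.65; h_m = ΣK·V²/2g = 3.211 m
Total H_L = 17.94 + 3.211 = 21.15 m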